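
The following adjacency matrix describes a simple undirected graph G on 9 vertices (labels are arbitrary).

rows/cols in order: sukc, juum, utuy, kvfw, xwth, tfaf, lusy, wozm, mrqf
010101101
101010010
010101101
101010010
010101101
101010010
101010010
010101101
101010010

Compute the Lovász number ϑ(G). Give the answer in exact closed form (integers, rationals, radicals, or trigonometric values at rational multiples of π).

5

N(wozm) = {juum, kvfw, tfaf, lusy, mrqf}, |N(wozm)| = 5.
Vertex mrqf has 4 neighbors: sukc, utuy, xwth, wozm.
deg(kvfw) = 4; N(kvfw) = {sukc, utuy, xwth, wozm}.
N(juum) = {sukc, utuy, xwth, wozm}, |N(juum)| = 4.
Complete multipartite on [5, 4]: sandwich collapses at ϑ=5.
= 5.000000… (decimal).
Check 5 ≤ 5 ≤ 5: collapsed.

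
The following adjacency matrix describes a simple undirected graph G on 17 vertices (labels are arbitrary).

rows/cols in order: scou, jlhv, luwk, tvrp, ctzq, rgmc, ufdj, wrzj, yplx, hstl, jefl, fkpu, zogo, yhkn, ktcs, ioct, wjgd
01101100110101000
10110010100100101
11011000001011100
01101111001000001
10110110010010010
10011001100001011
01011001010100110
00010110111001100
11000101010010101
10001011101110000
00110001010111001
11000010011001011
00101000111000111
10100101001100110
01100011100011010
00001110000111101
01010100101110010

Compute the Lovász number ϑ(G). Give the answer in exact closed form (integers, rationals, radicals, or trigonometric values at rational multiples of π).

sqrt(17)

N(jefl) = {luwk, tvrp, wrzj, hstl, fkpu, zogo, yhkn, wjgd}, |N(jefl)| = 8.
N(ktcs) = {jlhv, luwk, ufdj, wrzj, yplx, zogo, yhkn, ioct}, |N(ktcs)| = 8.
N(rgmc) = {scou, tvrp, ctzq, wrzj, yplx, yhkn, ioct, wjgd}, |N(rgmc)| = 8.
N(zogo) = {luwk, ctzq, yplx, hstl, jefl, ktcs, ioct, wjgd}, |N(zogo)| = 8.
Every vertex has degree 8 (N=17); SR(17,8,3,4) — a Paley graph.
Distinct eigenvalues (to 3 d.p.): [8.0, 1.562, -2.562].
Lovász (edge-transitive): ϑ = −17·(-sqrt(17)/2 - 1/2)/((8)−(-sqrt(17)/2 - 1/2)) = sqrt(17).
= 4.1231056… (decimal).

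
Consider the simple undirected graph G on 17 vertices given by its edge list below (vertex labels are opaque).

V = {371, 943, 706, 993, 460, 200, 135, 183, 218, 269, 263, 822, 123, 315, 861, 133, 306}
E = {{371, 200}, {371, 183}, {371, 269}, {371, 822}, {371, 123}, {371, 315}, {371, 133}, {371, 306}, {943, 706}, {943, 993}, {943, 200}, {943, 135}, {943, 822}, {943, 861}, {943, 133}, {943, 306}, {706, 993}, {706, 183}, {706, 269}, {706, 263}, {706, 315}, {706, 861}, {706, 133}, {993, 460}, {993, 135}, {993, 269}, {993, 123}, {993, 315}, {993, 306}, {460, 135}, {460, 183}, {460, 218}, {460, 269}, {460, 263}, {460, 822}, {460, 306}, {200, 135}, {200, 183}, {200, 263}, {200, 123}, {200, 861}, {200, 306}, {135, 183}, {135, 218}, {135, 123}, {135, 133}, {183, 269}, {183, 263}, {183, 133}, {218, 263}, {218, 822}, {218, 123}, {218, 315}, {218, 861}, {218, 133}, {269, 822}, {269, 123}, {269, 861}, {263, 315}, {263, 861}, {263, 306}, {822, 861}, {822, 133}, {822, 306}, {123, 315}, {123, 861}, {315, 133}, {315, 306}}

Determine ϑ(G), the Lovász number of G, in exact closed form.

deg(133) = 8; N(133) = {371, 943, 706, 135, 183, 218, 822, 315}.
Vertex 993 has 8 neighbors: 943, 706, 460, 135, 269, 123, 315, 306.
deg(183) = 8; N(183) = {371, 706, 460, 200, 135, 269, 263, 133}.
Vertex 123 has 8 neighbors: 371, 993, 200, 135, 218, 269, 315, 861.
G on 17 vertices is 8-regular; strongly regular (17,8,3,4).
A has 3 distinct eigenvalues ≈ [8.0, 1.5616, -2.5616].
λ_max=8, λ_min=-sqrt(17)/2 - 1/2; ϑ = −17·λ_min/(λ_max−λ_min) = sqrt(17).
= 4.12311… (decimal).

sqrt(17)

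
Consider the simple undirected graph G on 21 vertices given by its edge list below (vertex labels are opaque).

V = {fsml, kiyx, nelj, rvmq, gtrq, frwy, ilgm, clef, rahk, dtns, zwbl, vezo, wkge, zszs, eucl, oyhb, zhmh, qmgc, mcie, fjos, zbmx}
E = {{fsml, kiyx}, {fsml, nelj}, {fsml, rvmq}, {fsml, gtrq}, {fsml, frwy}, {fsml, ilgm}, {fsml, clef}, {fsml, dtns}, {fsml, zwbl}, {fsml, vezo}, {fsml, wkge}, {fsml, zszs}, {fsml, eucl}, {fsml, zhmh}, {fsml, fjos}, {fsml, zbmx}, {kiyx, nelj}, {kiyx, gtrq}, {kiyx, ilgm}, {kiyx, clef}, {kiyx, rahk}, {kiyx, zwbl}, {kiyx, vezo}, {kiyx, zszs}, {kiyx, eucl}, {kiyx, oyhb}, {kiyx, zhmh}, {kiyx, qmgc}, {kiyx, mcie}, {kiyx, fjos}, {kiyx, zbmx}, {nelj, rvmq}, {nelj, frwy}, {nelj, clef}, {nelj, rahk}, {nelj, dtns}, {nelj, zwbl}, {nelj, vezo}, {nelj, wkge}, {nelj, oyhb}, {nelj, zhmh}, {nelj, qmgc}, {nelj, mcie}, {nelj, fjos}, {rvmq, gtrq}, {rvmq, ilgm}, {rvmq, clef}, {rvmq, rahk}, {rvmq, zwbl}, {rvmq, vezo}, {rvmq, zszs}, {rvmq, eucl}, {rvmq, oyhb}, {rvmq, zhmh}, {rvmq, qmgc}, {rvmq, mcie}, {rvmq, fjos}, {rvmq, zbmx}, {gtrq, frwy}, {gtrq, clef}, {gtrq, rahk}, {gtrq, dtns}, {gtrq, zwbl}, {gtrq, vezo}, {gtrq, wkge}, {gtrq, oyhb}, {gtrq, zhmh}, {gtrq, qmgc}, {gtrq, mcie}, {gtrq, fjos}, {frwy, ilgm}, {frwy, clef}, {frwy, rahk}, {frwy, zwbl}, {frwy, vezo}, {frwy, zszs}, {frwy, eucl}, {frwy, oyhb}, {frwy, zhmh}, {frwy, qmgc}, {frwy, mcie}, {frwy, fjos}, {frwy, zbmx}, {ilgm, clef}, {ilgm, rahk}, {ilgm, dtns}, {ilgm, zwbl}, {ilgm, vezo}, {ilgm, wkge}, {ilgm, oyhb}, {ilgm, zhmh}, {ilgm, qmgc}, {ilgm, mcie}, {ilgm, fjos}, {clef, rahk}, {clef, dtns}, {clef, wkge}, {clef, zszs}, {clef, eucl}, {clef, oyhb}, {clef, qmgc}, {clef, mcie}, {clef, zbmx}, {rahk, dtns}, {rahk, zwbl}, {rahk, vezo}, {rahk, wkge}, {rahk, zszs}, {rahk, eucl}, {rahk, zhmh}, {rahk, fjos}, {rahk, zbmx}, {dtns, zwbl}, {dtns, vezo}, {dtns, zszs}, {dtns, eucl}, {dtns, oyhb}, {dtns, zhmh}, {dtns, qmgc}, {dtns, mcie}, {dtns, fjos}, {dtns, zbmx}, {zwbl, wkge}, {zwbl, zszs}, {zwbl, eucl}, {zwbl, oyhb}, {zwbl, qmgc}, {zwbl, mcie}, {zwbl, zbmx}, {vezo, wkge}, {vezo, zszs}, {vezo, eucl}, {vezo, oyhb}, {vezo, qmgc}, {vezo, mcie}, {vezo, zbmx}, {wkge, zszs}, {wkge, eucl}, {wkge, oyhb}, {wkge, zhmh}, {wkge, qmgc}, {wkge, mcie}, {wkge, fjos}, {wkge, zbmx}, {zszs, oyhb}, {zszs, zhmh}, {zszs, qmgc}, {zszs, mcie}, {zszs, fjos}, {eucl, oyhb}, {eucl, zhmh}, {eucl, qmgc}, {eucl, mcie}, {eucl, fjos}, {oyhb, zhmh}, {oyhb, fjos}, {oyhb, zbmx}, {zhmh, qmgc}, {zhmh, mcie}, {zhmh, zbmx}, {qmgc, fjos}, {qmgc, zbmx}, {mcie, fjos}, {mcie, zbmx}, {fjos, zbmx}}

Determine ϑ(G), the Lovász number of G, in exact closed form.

N(rvmq) = {fsml, nelj, gtrq, ilgm, clef, rahk, zwbl, vezo, zszs, eucl, oyhb, zhmh, qmgc, mcie, fjos, zbmx}, |N(rvmq)| = 16.
N(eucl) = {fsml, kiyx, rvmq, frwy, clef, rahk, dtns, zwbl, vezo, wkge, oyhb, zhmh, qmgc, mcie, fjos}, |N(eucl)| = 15.
deg(zbmx) = 15; N(zbmx) = {fsml, kiyx, rvmq, frwy, clef, rahk, dtns, zwbl, vezo, wkge, oyhb, zhmh, qmgc, mcie, fjos}.
Vertex zszs has 15 neighbors: fsml, kiyx, rvmq, frwy, clef, rahk, dtns, zwbl, vezo, wkge, oyhb, zhmh, qmgc, mcie, fjos.
4 parts of sizes [6, 5, 5, 5]; α(G) = 6 = ϑ (perfect).
≈ 6.0000 (to 4 d.p.).
Check 6 ≤ 6 ≤ 6: collapsed.

6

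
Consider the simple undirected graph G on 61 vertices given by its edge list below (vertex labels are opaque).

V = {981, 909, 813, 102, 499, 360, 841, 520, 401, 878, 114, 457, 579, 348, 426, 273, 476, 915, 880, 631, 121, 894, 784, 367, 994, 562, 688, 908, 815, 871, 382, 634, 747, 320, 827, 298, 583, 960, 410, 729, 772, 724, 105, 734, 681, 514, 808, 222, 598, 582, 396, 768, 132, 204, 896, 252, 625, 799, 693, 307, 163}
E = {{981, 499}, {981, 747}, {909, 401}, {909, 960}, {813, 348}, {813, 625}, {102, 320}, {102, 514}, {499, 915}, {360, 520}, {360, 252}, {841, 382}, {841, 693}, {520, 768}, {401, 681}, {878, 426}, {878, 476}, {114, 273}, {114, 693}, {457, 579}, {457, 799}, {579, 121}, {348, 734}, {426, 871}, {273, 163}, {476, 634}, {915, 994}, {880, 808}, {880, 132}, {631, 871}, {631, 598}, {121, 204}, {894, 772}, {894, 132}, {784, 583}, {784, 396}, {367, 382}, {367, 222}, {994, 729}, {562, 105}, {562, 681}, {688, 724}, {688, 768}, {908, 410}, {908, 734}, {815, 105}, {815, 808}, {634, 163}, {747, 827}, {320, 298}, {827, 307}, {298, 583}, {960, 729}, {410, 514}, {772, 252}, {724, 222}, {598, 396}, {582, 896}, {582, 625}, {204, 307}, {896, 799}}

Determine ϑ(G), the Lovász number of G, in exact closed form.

Vertex 360 has 2 neighbors: 520, 252.
N(579) = {457, 121}, |N(579)| = 2.
deg(367) = 2; N(367) = {382, 222}.
Vertex 871 has 2 neighbors: 426, 631.
61-vertex 2-regular graph: the odd cycle C_{61}.
spec(A) ≈ [2.0, 1.9894, 1.957711, 1.905271, 1.832634, 1.74057, 1.630057, 1.502264, 1.358547, 1.200429, 1.029586, 0.847829, 0.657085, 0.459375, 0.256797, 0.051496, -0.154351, -0.358562, -0.558971, -0.753456, -0.939953, -1.116487, -1.281186, -1.432304, -1.56824, -1.687551, -1.788974, -1.871434, -1.934055, -1.976176, -1.997348] (distinct, 6 d.p.).
ϑ = −N·λ_min/(λ_max−λ_min) = −61·(-2*cos(pi/61))/(2−(-2*cos(pi/61))) = 61*cos(pi/61)/(cos(pi/61) + 1).
≈ 30.4798 (to 4 d.p.).
30 ≤ 61*cos(pi/61)/(cos(pi/61) + 1) ≤ 31: both strict.

61*cos(pi/61)/(cos(pi/61) + 1)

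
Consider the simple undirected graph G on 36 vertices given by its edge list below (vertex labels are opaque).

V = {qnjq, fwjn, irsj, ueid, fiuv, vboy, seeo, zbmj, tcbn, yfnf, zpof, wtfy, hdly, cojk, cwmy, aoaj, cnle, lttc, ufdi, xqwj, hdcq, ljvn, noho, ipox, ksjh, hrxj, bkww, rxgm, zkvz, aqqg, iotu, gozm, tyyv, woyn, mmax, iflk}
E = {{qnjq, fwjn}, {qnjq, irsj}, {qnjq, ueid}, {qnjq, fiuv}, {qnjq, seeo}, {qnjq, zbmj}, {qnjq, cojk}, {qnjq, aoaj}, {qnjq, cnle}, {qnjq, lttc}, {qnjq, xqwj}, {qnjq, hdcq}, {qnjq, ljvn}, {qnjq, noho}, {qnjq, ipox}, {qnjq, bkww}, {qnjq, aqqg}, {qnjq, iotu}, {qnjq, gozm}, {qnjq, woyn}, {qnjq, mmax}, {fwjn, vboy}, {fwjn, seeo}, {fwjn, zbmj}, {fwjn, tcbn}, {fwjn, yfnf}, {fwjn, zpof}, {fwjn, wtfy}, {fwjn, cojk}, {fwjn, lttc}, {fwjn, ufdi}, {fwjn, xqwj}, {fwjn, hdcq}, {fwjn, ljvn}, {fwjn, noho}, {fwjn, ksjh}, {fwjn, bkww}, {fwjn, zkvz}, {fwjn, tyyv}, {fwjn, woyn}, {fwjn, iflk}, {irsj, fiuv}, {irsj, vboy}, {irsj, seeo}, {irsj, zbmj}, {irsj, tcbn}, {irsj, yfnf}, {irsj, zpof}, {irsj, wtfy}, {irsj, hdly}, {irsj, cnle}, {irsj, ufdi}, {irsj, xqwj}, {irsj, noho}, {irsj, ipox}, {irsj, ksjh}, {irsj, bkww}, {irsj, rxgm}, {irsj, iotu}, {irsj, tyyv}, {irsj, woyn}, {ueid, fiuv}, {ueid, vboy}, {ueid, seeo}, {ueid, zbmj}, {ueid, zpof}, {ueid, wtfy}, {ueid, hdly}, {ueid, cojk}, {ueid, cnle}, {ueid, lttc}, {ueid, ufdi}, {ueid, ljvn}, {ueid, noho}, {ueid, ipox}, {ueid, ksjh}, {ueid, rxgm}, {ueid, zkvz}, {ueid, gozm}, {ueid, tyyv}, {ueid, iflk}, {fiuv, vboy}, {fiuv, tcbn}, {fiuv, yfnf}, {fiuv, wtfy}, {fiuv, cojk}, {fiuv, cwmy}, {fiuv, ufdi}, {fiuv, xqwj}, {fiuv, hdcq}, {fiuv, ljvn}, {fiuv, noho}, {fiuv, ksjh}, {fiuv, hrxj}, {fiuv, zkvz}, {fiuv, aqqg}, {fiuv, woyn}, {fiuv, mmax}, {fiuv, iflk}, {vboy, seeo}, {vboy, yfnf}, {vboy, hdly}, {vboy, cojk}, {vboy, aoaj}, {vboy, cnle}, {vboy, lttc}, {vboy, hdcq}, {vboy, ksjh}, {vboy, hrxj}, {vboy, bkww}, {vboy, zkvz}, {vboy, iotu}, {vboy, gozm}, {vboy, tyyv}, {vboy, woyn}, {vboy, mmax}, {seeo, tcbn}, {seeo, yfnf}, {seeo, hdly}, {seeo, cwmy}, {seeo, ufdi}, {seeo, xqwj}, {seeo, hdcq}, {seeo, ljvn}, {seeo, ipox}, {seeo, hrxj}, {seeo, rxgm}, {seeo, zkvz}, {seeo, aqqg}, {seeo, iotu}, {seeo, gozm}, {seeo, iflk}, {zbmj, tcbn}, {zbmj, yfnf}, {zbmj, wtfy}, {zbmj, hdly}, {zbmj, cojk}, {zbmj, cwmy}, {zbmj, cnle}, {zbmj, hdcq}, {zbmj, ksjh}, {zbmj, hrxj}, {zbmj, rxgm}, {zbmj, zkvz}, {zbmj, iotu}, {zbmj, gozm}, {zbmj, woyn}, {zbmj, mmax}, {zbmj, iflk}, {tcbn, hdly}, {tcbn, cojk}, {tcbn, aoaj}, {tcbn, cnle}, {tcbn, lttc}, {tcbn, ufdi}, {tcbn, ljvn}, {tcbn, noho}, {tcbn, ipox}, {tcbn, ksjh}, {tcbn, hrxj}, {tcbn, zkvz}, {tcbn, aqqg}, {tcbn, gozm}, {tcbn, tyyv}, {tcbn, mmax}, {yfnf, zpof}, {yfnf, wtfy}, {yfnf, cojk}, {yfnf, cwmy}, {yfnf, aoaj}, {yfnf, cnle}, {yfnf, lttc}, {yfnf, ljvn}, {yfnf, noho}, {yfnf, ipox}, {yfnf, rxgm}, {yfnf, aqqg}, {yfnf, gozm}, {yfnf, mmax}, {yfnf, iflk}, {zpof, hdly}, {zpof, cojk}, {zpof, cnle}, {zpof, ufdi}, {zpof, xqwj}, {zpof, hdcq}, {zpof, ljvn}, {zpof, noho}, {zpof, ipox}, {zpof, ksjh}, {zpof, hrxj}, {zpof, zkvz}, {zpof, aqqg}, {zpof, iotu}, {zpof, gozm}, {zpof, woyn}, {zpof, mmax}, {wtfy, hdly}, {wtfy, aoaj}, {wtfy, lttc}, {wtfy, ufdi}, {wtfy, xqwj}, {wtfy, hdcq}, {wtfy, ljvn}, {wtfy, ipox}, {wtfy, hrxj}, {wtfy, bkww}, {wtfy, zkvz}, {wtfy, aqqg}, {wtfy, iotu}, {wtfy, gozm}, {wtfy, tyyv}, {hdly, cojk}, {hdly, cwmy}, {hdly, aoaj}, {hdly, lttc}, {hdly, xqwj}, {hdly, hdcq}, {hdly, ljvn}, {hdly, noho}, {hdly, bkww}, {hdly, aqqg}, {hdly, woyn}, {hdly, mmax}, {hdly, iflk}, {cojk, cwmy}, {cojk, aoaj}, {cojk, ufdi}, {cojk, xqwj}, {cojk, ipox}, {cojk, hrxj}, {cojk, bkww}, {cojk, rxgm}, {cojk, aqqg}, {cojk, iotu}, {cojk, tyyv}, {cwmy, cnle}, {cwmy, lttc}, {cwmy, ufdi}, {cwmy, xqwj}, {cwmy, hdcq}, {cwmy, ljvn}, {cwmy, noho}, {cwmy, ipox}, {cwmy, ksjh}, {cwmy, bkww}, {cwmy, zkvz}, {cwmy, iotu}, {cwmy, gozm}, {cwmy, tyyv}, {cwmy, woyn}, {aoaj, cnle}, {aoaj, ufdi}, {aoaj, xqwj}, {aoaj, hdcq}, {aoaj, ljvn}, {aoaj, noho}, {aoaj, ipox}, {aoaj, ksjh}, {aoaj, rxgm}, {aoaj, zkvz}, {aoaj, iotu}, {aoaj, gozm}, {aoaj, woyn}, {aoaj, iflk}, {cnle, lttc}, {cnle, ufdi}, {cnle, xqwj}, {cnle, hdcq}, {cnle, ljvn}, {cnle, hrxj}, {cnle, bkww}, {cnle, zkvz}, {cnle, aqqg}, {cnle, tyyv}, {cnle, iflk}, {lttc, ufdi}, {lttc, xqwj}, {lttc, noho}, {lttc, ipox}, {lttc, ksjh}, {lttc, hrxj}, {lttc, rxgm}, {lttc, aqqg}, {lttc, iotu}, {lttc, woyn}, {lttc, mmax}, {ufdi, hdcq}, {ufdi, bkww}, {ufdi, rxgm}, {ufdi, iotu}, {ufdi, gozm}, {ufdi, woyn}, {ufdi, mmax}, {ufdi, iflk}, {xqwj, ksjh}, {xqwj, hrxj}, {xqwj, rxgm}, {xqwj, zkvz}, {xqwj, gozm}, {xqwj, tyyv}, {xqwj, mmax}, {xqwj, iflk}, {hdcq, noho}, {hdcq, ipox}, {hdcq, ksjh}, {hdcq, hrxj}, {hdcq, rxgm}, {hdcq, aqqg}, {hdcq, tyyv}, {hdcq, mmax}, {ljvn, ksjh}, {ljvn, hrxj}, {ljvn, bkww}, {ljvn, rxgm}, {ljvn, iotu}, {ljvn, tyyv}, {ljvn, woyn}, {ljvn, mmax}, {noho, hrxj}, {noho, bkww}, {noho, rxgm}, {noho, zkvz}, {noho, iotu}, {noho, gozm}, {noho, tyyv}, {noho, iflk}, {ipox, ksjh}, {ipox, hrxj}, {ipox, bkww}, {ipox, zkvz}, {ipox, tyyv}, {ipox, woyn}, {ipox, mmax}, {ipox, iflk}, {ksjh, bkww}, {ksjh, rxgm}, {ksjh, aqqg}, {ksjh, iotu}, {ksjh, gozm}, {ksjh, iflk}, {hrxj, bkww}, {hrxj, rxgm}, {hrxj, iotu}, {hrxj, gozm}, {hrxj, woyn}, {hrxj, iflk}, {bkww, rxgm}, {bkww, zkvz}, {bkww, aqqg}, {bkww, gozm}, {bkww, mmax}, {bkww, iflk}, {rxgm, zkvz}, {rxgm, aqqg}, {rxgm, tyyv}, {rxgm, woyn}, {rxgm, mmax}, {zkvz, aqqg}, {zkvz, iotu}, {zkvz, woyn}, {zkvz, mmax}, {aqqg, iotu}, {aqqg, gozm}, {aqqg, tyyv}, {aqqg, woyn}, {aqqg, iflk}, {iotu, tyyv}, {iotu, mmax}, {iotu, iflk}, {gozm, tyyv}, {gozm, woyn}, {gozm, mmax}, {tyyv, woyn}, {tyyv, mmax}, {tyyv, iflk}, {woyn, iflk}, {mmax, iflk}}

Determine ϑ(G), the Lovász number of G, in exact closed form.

8

Vertex irsj has 21 neighbors: qnjq, fiuv, vboy, seeo, zbmj, tcbn, yfnf, zpof, wtfy, hdly, cnle, ufdi, xqwj, noho, ipox, ksjh, bkww, rxgm, iotu, tyyv, woyn.
deg(ljvn) = 21; N(ljvn) = {qnjq, fwjn, ueid, fiuv, seeo, tcbn, yfnf, zpof, wtfy, hdly, cwmy, aoaj, cnle, ksjh, hrxj, bkww, rxgm, iotu, tyyv, woyn, mmax}.
Vertex zpof has 21 neighbors: fwjn, irsj, ueid, yfnf, hdly, cojk, cnle, ufdi, xqwj, hdcq, ljvn, noho, ipox, ksjh, hrxj, zkvz, aqqg, iotu, gozm, woyn, mmax.
N(qnjq) = {fwjn, irsj, ueid, fiuv, seeo, zbmj, cojk, aoaj, cnle, lttc, xqwj, hdcq, ljvn, noho, ipox, bkww, aqqg, iotu, gozm, woyn, mmax}, |N(qnjq)| = 21.
deg(v) = 21 for all v (|V|=36); Kneser-type, 2-subsets of [9].
spec(A) ≈ [21.0, 1.0, -6.0] (distinct, 4 d.p.).
ϑ = −N·λ_min/(λ_max−λ_min) = −36·(-6)/(21−(-6)) = 8.
= 8.0000000… (decimal).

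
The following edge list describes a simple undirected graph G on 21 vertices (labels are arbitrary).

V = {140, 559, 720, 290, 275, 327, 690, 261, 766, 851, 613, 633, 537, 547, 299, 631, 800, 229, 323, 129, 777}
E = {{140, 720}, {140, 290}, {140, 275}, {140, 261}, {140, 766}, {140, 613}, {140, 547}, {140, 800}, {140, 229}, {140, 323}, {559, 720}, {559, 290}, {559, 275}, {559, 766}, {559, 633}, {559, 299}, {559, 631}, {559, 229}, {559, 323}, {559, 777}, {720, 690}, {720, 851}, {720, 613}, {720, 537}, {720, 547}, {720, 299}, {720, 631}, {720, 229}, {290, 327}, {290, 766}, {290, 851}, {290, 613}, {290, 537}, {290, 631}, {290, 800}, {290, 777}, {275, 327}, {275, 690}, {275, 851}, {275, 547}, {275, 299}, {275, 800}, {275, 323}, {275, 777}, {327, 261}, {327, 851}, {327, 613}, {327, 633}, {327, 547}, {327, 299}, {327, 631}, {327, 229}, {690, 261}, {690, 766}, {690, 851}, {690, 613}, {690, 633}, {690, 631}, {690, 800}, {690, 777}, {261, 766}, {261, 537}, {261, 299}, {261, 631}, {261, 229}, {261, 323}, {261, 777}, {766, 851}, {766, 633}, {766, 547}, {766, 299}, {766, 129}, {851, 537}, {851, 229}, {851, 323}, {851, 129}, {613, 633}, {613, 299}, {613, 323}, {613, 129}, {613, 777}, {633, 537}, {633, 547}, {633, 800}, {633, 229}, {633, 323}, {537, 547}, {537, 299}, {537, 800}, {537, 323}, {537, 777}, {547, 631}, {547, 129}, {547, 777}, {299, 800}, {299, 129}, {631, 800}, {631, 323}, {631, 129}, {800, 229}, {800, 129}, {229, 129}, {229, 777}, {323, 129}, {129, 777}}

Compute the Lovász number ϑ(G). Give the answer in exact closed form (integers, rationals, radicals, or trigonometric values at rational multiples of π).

6

Vertex 547 has 10 neighbors: 140, 720, 275, 327, 766, 633, 537, 631, 129, 777.
deg(129) = 10; N(129) = {766, 851, 613, 547, 299, 631, 800, 229, 323, 777}.
Vertex 851 has 10 neighbors: 720, 290, 275, 327, 690, 766, 537, 229, 323, 129.
deg(800) = 10; N(800) = {140, 290, 275, 690, 633, 537, 299, 631, 229, 129}.
Every vertex has degree 10 (N=21); this is K(7,2), the Kneser graph.
A has 3 distinct eigenvalues ≈ [10.0, 1.0, -4.0].
−21·(-4) / ((10)−(-4)) = 6 = ϑ(G).
ϑ(G) ≈ 6.00000000.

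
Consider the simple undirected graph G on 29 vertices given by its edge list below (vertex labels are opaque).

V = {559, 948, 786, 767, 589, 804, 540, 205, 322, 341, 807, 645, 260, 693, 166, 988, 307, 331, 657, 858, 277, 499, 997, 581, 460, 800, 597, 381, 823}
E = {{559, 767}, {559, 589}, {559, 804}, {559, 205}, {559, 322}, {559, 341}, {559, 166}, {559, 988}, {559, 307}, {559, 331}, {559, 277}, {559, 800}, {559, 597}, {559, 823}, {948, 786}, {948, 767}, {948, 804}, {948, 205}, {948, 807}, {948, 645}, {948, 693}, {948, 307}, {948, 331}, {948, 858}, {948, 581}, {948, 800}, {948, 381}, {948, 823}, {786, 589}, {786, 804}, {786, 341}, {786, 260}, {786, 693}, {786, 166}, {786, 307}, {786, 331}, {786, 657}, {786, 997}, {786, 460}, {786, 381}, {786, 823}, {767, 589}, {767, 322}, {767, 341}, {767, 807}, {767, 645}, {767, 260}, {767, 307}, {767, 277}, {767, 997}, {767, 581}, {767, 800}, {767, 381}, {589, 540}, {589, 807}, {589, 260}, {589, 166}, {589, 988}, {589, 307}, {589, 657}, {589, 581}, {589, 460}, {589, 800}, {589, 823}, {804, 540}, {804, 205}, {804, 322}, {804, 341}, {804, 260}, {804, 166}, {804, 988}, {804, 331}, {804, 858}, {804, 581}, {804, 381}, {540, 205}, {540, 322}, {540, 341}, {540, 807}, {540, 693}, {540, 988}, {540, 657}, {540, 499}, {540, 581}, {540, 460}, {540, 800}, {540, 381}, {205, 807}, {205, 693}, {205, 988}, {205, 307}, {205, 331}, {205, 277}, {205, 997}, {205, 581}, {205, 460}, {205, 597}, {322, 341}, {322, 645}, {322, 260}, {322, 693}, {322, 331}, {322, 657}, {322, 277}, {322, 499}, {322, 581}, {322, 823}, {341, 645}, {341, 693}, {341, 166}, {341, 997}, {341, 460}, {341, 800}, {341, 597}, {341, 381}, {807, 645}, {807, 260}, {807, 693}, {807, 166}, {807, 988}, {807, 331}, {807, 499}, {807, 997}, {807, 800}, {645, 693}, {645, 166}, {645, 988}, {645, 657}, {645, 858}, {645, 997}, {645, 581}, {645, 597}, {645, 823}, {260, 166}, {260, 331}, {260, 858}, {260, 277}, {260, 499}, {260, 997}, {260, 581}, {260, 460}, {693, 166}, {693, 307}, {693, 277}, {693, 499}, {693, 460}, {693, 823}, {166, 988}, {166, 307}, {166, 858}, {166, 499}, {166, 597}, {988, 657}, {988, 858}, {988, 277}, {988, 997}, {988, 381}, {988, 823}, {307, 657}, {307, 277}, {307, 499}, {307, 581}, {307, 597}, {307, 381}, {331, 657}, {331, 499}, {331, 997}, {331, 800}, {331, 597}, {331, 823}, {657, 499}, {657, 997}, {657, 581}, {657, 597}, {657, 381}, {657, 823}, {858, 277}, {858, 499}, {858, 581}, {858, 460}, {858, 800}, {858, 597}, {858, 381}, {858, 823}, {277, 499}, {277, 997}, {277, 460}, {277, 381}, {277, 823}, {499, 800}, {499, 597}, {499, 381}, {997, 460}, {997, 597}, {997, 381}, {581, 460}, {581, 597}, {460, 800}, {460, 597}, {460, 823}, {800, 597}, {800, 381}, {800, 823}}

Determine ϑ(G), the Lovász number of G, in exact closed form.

deg(322) = 14; N(322) = {559, 767, 804, 540, 341, 645, 260, 693, 331, 657, 277, 499, 581, 823}.
deg(381) = 14; N(381) = {948, 786, 767, 804, 540, 341, 988, 307, 657, 858, 277, 499, 997, 800}.
N(597) = {559, 205, 341, 645, 166, 307, 331, 657, 858, 499, 997, 581, 460, 800}, |N(597)| = 14.
Vertex 277 has 14 neighbors: 559, 767, 205, 322, 260, 693, 988, 307, 858, 499, 997, 460, 381, 823.
Regular of degree 14 on 29 vertices: Paley(29): SR with (k,λ,μ)=(14,6,7).
spec(A) ≈ [14.0, 2.193, -3.193] (distinct, 3 d.p.).
With N=29: ϑ(G) = 29·(-(-sqrt(29)/2 - 1/2))/(14−(-sqrt(29)/2 - 1/2)) = sqrt(29).
ϑ(G) ≈ 5.3852.

sqrt(29)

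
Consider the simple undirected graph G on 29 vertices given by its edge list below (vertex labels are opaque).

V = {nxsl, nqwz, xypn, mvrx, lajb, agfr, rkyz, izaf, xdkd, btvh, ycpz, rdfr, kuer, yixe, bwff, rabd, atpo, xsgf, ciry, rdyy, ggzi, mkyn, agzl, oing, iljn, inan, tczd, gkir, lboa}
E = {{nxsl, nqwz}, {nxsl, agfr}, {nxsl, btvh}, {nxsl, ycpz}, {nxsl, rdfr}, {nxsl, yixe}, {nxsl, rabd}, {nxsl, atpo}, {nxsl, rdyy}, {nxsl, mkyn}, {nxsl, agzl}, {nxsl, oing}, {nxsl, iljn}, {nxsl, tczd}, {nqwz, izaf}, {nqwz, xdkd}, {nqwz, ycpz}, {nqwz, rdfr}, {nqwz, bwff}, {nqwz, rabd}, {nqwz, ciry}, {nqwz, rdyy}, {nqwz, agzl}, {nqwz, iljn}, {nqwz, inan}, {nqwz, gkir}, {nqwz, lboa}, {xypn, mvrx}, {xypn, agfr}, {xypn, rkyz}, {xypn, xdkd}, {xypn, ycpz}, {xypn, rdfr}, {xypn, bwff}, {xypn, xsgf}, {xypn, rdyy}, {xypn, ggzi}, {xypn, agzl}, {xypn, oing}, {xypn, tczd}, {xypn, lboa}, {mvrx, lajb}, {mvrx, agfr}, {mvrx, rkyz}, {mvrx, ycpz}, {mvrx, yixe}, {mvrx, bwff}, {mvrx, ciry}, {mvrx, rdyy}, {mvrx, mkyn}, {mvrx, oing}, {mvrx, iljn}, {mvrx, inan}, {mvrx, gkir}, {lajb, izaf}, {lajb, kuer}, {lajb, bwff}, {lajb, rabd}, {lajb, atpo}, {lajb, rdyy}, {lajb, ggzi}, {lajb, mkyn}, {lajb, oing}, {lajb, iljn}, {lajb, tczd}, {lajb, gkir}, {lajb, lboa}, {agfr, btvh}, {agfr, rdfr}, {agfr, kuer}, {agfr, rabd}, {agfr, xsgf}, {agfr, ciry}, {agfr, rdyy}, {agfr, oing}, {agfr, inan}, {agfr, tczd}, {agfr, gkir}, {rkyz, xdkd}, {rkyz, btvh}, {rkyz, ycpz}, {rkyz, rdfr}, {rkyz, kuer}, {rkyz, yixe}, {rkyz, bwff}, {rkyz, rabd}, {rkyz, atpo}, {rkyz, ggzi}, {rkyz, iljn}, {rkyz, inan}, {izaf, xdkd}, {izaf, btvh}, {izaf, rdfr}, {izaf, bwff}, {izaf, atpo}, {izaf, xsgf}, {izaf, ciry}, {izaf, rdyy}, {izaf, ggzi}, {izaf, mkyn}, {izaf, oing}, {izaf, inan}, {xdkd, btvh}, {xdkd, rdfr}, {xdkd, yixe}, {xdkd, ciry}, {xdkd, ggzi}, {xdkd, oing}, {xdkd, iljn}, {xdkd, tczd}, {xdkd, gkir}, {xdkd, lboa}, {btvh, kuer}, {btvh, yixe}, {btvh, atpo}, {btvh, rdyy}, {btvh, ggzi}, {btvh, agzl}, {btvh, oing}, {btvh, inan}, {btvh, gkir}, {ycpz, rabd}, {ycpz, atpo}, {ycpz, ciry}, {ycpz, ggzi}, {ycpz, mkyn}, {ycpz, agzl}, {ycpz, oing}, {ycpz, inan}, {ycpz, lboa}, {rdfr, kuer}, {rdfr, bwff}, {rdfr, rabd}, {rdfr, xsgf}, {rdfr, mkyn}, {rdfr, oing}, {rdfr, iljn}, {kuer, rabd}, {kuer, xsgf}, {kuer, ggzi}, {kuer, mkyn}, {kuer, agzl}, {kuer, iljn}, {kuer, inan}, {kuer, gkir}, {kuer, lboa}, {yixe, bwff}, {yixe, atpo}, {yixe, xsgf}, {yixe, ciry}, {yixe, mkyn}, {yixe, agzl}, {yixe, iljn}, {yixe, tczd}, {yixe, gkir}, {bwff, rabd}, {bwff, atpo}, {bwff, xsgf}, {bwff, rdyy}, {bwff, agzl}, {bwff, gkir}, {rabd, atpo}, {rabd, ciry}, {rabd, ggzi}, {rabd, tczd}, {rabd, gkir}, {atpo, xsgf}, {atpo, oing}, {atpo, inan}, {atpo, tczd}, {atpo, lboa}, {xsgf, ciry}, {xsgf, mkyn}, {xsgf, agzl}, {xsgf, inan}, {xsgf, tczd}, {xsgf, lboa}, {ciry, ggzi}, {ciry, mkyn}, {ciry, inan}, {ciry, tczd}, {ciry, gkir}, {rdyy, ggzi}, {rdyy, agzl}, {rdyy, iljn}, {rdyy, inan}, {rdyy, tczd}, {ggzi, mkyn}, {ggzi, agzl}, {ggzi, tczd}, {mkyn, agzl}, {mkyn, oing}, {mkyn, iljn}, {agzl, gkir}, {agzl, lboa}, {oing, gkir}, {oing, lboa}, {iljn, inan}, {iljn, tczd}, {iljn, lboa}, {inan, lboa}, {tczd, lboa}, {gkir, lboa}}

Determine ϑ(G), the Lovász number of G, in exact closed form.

sqrt(29)

deg(oing) = 14; N(oing) = {nxsl, xypn, mvrx, lajb, agfr, izaf, xdkd, btvh, ycpz, rdfr, atpo, mkyn, gkir, lboa}.
Vertex rkyz has 14 neighbors: xypn, mvrx, xdkd, btvh, ycpz, rdfr, kuer, yixe, bwff, rabd, atpo, ggzi, iljn, inan.
N(gkir) = {nqwz, mvrx, lajb, agfr, xdkd, btvh, kuer, yixe, bwff, rabd, ciry, agzl, oing, lboa}, |N(gkir)| = 14.
Vertex bwff has 14 neighbors: nqwz, xypn, mvrx, lajb, rkyz, izaf, rdfr, yixe, rabd, atpo, xsgf, rdyy, agzl, gkir.
Every vertex has degree 14 (N=29); strongly regular (29,14,6,7).
The 3 distinct eigenvalues: [14.0, 2.1926, -3.1926].
−29·(-sqrt(29)/2 - 1/2) / ((14)−(-sqrt(29)/2 - 1/2)) = sqrt(29) = ϑ(G).
Numerically 5.385165.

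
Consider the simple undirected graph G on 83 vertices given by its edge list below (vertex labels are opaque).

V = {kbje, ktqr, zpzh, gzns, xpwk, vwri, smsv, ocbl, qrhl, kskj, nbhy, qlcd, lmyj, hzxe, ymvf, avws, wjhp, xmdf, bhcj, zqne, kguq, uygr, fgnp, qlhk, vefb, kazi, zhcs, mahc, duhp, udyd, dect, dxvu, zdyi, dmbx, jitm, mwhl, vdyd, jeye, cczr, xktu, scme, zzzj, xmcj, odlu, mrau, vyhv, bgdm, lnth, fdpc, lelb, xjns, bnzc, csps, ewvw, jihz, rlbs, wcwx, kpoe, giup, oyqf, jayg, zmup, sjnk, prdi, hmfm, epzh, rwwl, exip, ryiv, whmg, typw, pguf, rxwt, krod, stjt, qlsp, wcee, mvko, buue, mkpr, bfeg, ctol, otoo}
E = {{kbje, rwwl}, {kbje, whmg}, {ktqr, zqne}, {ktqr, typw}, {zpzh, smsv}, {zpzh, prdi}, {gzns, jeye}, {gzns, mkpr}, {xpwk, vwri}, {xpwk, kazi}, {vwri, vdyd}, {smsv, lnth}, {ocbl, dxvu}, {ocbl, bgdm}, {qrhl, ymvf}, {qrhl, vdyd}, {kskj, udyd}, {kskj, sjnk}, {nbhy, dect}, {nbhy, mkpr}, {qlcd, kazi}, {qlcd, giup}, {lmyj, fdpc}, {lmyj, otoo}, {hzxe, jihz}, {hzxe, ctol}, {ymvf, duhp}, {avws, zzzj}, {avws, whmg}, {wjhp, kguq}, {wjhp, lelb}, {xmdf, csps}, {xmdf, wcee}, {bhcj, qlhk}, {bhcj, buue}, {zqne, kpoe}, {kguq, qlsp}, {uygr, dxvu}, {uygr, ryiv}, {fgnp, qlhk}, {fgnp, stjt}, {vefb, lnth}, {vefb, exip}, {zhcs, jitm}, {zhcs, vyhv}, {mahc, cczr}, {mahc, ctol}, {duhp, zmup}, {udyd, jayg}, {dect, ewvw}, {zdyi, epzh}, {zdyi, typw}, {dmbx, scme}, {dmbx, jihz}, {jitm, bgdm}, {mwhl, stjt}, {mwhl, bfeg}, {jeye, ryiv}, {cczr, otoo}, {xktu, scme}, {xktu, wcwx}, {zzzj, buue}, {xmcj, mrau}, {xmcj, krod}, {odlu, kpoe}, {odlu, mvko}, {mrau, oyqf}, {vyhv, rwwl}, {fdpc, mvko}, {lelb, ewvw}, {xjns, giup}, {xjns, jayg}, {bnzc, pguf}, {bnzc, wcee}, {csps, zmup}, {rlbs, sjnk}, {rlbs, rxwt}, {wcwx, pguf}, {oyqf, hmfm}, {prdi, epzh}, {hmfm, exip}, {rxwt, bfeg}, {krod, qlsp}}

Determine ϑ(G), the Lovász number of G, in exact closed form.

83*cos(pi/83)/(cos(pi/83) + 1)

deg(csps) = 2; N(csps) = {xmdf, zmup}.
Vertex fdpc has 2 neighbors: lmyj, mvko.
Vertex otoo has 2 neighbors: lmyj, cczr.
deg(rxwt) = 2; N(rxwt) = {rlbs, bfeg}.
G on 83 vertices is 2-regular; this is C_{83}, the 83-cycle.
The 42 distinct eigenvalues: [2.0, 1.994, 1.977, 1.949, 1.909, 1.858, 1.797, 1.726, 1.644, 1.553, 1.454, 1.346, 1.23, 1.107, 0.978, 0.843, 0.704, 0.56, 0.413, 0.264, 0.113, -0.038, -0.189, -0.339, -0.487, -0.632, -0.774, -0.911, -1.043, -1.169, -1.289, -1.401, -1.505, -1.6, -1.686, -1.763, -1.829, -1.885, -1.93, -1.964, -1.987, -1.999].
−83·(-2*cos(pi/83)) / ((2)−(-2*cos(pi/83))) = 83*cos(pi/83)/(cos(pi/83) + 1) = ϑ(G).
≈ 41.4851326 (to 7 d.p.).
Lovász sandwich 41 ≤ 83*cos(pi/83)/(cos(pi/83) + 1) ≤ 42: both strict.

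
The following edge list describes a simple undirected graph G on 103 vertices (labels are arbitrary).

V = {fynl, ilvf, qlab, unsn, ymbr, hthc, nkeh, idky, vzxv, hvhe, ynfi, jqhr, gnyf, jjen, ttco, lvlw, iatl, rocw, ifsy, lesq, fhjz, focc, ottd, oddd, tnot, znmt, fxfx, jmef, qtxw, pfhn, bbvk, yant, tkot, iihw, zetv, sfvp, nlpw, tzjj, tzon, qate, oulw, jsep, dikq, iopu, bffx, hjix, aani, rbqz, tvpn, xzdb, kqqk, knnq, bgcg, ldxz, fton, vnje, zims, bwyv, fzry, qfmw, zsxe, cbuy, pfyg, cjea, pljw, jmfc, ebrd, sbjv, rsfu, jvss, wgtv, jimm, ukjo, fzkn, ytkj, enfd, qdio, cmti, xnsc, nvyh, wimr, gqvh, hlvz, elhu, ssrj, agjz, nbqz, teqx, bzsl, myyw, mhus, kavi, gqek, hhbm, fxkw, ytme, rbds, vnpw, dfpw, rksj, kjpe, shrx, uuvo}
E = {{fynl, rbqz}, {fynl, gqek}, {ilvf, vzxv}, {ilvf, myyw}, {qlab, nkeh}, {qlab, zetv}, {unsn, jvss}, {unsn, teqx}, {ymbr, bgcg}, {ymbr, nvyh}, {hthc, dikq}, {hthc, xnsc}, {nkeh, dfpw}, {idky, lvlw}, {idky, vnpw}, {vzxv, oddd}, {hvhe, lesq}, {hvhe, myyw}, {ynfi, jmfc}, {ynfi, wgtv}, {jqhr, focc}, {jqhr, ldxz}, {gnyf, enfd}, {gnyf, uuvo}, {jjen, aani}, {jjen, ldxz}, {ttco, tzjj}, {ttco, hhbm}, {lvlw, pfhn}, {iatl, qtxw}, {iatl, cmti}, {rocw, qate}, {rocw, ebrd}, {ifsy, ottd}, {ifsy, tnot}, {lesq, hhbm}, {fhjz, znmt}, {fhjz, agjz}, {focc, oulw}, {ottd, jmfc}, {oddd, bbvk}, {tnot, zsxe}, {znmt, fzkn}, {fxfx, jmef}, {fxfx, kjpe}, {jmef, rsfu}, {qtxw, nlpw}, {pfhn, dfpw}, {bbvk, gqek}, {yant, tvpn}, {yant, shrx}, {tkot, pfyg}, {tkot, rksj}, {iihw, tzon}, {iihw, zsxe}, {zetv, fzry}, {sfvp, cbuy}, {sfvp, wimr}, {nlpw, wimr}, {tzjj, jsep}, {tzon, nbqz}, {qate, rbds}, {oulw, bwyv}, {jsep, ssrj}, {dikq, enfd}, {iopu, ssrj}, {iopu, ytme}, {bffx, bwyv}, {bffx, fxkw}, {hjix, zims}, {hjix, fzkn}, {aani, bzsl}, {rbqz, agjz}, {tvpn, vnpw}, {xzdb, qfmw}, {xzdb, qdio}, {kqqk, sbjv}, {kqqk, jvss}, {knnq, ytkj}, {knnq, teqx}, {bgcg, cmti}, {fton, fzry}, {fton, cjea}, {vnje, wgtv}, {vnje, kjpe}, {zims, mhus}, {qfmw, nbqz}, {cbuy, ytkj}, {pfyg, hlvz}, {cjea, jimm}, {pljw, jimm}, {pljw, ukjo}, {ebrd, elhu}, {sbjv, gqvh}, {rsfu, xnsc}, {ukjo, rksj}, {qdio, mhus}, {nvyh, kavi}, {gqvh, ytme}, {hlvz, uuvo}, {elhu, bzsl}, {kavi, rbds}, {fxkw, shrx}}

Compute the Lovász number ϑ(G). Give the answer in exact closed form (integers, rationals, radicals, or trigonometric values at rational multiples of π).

N(kqqk) = {sbjv, jvss}, |N(kqqk)| = 2.
Vertex tkot has 2 neighbors: pfyg, rksj.
Vertex ldxz has 2 neighbors: jqhr, jjen.
N(rsfu) = {jmef, xnsc}, |N(rsfu)| = 2.
Every vertex has degree 2 (N=103); the odd cycle C_{103}.
Distinct eigenvalues (to 4 d.p.): [2.0, 1.9963, 1.9851, 1.9666, 1.9408, 1.9077, 1.8675, 1.8204, 1.7665, 1.7061, 1.6393, 1.5664, 1.4876, 1.4034, 1.3139, 1.2195, 1.1206, 1.0176, 0.9107, 0.8004, 0.6872, 0.5714, 0.4535, 0.3339, 0.2131, 0.0915, -0.0305, -0.1524, -0.2736, -0.3939, -0.5127, -0.6296, -0.7442, -0.856, -0.9646, -1.0696, -1.1706, -1.2673, -1.3593, -1.4462, -1.5277, -1.6036, -1.6735, -1.7371, -1.7943, -1.8448, -1.8885, -1.9251, -1.9546, -1.9768, -1.9916, -1.9991].
−103·(-2*cos(pi/103)) / ((2)−(-2*cos(pi/103))) = 103*cos(pi/103)/(cos(pi/103) + 1) = ϑ(G).
ϑ(G) ≈ 51.48802047.
α=51, χ(Ḡ)=52; ϑ=103*cos(pi/103)/(cos(pi/103) + 1) lies between (both strict).

103*cos(pi/103)/(cos(pi/103) + 1)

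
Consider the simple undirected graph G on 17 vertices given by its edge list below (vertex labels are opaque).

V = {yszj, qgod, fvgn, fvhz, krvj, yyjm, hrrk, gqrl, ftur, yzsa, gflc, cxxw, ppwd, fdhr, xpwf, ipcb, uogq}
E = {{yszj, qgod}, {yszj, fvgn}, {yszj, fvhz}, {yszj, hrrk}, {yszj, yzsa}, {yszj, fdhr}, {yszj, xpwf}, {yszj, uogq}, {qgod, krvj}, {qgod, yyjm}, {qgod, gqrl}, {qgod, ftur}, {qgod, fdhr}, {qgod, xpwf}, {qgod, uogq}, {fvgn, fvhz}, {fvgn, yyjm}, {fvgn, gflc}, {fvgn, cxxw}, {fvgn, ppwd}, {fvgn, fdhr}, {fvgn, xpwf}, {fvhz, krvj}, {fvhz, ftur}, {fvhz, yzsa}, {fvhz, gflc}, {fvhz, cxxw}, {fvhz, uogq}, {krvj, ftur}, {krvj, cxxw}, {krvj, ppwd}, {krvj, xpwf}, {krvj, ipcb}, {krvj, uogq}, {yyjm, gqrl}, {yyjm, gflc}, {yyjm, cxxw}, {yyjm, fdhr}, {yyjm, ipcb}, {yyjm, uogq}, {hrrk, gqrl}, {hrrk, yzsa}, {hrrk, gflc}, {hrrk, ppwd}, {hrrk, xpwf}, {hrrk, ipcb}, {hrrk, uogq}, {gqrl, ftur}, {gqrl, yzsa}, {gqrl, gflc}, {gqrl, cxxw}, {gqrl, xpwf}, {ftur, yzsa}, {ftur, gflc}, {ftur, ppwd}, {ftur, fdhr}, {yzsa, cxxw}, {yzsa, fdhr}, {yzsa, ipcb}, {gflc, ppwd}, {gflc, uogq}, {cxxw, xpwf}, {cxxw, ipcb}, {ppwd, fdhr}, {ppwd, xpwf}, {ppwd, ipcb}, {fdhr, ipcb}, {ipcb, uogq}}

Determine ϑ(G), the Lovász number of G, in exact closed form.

sqrt(17)

N(ipcb) = {krvj, yyjm, hrrk, yzsa, cxxw, ppwd, fdhr, uogq}, |N(ipcb)| = 8.
Vertex gflc has 8 neighbors: fvgn, fvhz, yyjm, hrrk, gqrl, ftur, ppwd, uogq.
Vertex hrrk has 8 neighbors: yszj, gqrl, yzsa, gflc, ppwd, xpwf, ipcb, uogq.
Vertex yszj has 8 neighbors: qgod, fvgn, fvhz, hrrk, yzsa, fdhr, xpwf, uogq.
G on 17 vertices is 8-regular; Paley(17): SR with (k,λ,μ)=(8,3,4).
The 3 distinct eigenvalues: [8.0, 1.561553, -2.561553].
With N=17: ϑ(G) = 17·(-(-sqrt(17)/2 - 1/2))/(8−(-sqrt(17)/2 - 1/2)) = sqrt(17).
Numerically 4.123105626.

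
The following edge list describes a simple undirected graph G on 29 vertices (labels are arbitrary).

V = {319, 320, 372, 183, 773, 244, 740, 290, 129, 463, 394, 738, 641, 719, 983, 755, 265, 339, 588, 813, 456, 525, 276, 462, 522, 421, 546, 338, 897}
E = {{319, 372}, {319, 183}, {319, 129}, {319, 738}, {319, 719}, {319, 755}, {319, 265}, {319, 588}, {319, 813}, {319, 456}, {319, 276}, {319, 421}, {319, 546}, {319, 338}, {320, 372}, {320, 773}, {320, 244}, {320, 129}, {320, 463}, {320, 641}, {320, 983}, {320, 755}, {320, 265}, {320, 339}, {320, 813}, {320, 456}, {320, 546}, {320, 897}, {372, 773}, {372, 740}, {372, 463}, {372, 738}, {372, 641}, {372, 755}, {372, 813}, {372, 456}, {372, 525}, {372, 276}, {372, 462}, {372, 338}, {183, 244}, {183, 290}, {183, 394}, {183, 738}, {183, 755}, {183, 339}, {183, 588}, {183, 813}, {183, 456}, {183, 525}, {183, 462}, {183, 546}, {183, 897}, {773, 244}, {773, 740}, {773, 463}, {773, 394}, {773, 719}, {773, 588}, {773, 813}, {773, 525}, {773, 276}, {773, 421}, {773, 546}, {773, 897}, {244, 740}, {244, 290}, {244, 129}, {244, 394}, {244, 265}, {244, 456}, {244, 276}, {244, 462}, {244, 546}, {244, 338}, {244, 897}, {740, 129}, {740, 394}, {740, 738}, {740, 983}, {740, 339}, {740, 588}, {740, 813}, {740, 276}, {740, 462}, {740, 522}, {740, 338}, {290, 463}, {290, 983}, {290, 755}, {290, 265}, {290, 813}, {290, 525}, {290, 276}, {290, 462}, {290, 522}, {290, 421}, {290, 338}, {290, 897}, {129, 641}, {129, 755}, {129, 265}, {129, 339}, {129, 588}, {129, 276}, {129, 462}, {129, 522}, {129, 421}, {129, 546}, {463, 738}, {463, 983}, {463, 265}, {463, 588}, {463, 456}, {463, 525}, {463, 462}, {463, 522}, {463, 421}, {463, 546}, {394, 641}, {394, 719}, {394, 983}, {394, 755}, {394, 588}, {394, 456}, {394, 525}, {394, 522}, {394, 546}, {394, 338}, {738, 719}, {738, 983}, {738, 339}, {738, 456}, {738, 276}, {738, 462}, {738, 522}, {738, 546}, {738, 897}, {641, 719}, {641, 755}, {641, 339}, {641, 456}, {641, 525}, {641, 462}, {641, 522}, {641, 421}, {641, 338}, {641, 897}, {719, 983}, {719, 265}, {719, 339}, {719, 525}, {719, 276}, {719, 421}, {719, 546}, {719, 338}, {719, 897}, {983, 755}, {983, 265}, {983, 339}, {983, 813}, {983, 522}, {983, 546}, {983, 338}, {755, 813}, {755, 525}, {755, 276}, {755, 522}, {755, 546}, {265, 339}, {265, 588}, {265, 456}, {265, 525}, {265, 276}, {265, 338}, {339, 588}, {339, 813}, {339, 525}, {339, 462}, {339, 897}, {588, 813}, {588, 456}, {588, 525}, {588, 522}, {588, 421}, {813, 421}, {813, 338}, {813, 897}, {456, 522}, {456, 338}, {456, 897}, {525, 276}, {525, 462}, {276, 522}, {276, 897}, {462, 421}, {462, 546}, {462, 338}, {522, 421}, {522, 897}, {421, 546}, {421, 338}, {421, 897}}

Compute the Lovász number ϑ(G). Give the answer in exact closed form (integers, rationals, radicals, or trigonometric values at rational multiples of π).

sqrt(29)

N(773) = {320, 372, 244, 740, 463, 394, 719, 588, 813, 525, 276, 421, 546, 897}, |N(773)| = 14.
deg(183) = 14; N(183) = {319, 244, 290, 394, 738, 755, 339, 588, 813, 456, 525, 462, 546, 897}.
N(740) = {372, 773, 244, 129, 394, 738, 983, 339, 588, 813, 276, 462, 522, 338}, |N(740)| = 14.
deg(525) = 14; N(525) = {372, 183, 773, 290, 463, 394, 641, 719, 755, 265, 339, 588, 276, 462}.
14-regular, N=29; SR(29,14,6,7) — a Paley graph.
The 3 distinct eigenvalues: [14.0, 2.1926, -3.1926].
λ_max=14, λ_min=-sqrt(29)/2 - 1/2; ϑ = −29·λ_min/(λ_max−λ_min) = sqrt(29).
Numerically 5.3851648.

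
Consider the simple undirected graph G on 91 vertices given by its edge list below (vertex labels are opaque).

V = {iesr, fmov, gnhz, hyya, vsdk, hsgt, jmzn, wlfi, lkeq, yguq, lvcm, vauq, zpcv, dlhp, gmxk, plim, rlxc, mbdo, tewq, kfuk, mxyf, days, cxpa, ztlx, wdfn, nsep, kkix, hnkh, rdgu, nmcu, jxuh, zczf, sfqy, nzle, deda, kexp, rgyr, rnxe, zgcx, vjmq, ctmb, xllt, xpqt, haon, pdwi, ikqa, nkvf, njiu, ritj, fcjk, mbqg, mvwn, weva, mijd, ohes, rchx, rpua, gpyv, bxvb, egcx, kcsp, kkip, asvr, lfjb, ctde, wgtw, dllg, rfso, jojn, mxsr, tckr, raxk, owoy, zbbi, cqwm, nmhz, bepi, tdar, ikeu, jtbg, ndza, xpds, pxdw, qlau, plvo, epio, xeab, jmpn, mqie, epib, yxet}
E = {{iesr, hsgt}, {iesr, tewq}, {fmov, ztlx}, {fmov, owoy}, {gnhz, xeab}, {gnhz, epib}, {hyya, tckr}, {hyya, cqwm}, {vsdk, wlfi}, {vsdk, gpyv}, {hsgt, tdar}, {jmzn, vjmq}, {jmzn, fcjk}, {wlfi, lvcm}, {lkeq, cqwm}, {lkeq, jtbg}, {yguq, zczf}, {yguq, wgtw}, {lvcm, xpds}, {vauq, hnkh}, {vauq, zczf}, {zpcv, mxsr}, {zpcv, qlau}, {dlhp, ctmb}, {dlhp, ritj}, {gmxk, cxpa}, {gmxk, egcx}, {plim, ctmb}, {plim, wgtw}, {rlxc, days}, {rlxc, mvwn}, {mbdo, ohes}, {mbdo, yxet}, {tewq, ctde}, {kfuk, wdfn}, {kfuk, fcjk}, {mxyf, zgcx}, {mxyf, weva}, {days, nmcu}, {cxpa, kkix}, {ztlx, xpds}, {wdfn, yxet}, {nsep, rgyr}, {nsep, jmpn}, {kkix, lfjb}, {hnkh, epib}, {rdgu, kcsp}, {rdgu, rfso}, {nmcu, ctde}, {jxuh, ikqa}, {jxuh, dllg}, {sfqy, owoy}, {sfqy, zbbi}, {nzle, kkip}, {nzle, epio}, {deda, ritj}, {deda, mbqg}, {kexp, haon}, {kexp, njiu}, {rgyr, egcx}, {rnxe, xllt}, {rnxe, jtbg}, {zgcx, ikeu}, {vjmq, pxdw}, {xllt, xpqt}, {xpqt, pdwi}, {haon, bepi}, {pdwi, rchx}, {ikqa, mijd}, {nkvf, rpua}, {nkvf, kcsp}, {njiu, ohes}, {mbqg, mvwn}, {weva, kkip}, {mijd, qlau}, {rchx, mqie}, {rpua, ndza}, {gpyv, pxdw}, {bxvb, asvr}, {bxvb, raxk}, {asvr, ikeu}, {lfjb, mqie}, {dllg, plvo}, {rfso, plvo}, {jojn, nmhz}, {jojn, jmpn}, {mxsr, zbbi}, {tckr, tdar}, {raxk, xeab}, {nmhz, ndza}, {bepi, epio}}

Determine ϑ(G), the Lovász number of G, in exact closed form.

91*cos(pi/91)/(cos(pi/91) + 1)

N(nmhz) = {jojn, ndza}, |N(nmhz)| = 2.
Vertex zbbi has 2 neighbors: sfqy, mxsr.
Vertex wlfi has 2 neighbors: vsdk, lvcm.
Vertex ritj has 2 neighbors: dlhp, deda.
deg(v) = 2 for all v (|V|=91); the odd cycle C_{91}.
A has 46 distinct eigenvalues ≈ [2.0, 1.99523, 1.98096, 1.95725, 1.92421, 1.882, 1.83082, 1.77091, 1.70257, 1.62611, 1.54191, 1.45035, 1.35189, 1.24698, 1.13613, 1.01987, 0.89874, 0.77333, 0.64424, 0.51208, 0.37748, 0.24107, 0.10352, -0.03452, -0.1724, -0.30946, -0.44504, -0.5785, -0.70921, -0.83654, -0.95987, -1.07864, -1.19226, -1.30021, -1.40196, -1.49702, -1.58495, -1.66533, -1.73778, -1.80194, -1.85751, -1.90424, -1.94188, -1.97028, -1.98928, -1.99881].
−91·(-2*cos(pi/91)) / ((2)−(-2*cos(pi/91))) = 91*cos(pi/91)/(cos(pi/91) + 1) = ϑ(G).
Numerically 45.48644016.
Lovász sandwich 45 ≤ 91*cos(pi/91)/(cos(pi/91) + 1) ≤ 46: both strict.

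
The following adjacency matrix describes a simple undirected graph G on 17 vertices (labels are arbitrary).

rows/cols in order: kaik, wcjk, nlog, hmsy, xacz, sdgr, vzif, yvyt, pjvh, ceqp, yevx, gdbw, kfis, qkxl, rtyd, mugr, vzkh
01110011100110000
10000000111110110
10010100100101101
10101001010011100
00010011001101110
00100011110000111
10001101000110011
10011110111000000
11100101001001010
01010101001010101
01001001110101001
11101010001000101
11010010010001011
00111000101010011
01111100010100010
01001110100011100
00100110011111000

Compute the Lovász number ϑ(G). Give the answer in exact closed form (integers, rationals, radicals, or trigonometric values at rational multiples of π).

deg(vzif) = 8; N(vzif) = {kaik, xacz, sdgr, yvyt, gdbw, kfis, mugr, vzkh}.
deg(mugr) = 8; N(mugr) = {wcjk, xacz, sdgr, vzif, pjvh, kfis, qkxl, rtyd}.
Vertex qkxl has 8 neighbors: nlog, hmsy, xacz, pjvh, yevx, kfis, mugr, vzkh.
deg(ceqp) = 8; N(ceqp) = {wcjk, hmsy, sdgr, yvyt, yevx, kfis, rtyd, vzkh}.
17-vertex 8-regular graph: strongly regular (17,8,3,4).
spec(A) ≈ [8.0, 1.562, -2.562] (distinct, 3 d.p.).
Lovász (edge-transitive): ϑ = −17·(-sqrt(17)/2 - 1/2)/((8)−(-sqrt(17)/2 - 1/2)) = sqrt(17).
≈ 4.1231056 (to 7 d.p.).

sqrt(17)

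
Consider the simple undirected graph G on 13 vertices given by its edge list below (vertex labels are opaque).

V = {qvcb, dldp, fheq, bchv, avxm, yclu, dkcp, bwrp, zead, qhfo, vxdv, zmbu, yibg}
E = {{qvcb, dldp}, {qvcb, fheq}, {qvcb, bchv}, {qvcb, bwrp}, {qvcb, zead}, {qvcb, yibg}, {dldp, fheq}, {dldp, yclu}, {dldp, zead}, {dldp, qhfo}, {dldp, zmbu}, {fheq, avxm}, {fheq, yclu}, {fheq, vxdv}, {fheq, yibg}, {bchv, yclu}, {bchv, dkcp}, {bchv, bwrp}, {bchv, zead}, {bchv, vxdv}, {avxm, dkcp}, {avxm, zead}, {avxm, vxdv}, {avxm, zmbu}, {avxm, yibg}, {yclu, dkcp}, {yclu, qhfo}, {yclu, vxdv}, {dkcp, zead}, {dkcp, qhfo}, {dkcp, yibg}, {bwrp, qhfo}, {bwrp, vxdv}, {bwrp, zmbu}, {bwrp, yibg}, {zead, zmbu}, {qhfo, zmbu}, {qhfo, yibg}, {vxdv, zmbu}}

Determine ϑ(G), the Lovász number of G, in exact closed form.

N(qhfo) = {dldp, yclu, dkcp, bwrp, zmbu, yibg}, |N(qhfo)| = 6.
deg(yibg) = 6; N(yibg) = {qvcb, fheq, avxm, dkcp, bwrp, qhfo}.
Vertex avxm has 6 neighbors: fheq, dkcp, zead, vxdv, zmbu, yibg.
N(dkcp) = {bchv, avxm, yclu, zead, qhfo, yibg}, |N(dkcp)| = 6.
6-regular, N=13; strongly regular (13,6,2,3).
A has 3 distinct eigenvalues ≈ [6.0, 1.30278, -2.30278].
λ_max=6, λ_min=-sqrt(13)/2 - 1/2; ϑ = −13·λ_min/(λ_max−λ_min) = sqrt(13).
= 3.60555128… (decimal).

sqrt(13)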